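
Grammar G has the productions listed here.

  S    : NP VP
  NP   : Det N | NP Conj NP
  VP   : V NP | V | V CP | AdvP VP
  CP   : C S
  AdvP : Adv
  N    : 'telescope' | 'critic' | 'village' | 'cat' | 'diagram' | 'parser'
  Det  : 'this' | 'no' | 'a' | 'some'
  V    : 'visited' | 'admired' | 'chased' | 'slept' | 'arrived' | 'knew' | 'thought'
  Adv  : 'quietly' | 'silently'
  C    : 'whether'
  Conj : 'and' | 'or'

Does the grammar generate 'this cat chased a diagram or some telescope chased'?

For S → NP VP, the only prefix that parses as NP is 'this cat', but the remainder 'chased a diagram or some telescope chased' is not a VP under these rules.

Ungrammatical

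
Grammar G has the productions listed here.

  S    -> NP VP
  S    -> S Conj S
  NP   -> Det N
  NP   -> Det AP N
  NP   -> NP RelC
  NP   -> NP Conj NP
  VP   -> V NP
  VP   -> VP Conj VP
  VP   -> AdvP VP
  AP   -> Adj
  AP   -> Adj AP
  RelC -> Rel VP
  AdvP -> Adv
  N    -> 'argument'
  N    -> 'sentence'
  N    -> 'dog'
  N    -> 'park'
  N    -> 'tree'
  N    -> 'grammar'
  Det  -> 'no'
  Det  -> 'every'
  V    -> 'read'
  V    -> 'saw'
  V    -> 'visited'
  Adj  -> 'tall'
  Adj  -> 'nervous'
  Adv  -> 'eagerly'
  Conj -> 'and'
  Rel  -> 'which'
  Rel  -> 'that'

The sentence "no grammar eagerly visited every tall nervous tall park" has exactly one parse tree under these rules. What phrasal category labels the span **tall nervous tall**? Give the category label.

AP

S
  NP
    Det: no
    N: grammar
  VP
    AdvP
      Adv: eagerly
    VP
      V: visited
      NP
        Det: every
        AP
          Adj: tall
          AP
            Adj: nervous
            AP
              Adj: tall
        N: park
The span 'tall nervous tall' is the AP node built by AP → Adj AP.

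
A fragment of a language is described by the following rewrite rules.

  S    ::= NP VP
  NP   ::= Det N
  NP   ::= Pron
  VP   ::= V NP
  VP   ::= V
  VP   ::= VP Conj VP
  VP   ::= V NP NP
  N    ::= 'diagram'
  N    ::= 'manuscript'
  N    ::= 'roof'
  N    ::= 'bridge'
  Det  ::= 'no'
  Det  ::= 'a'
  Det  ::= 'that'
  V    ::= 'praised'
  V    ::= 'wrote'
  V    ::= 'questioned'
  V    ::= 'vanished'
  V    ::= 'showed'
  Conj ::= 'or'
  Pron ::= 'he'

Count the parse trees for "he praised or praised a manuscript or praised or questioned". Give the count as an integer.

Two of the 5 distinct bracketings:
[S [NP [Pron he]] [VP [VP [V praised]] [Conj or] [VP [VP [V praised] [NP [Det a] [N manuscript]]] [Conj or] [VP [VP [V praised]] [Conj or] [VP [V questioned]]]]]]
[S [NP [Pron he]] [VP [VP [V praised]] [Conj or] [VP [VP [VP [V praised] [NP [Det a] [N manuscript]]] [Conj or] [VP [V praised]]] [Conj or] [VP [V questioned]]]]]
The trees differ in how a recursive rule is bracketed over the same span.

5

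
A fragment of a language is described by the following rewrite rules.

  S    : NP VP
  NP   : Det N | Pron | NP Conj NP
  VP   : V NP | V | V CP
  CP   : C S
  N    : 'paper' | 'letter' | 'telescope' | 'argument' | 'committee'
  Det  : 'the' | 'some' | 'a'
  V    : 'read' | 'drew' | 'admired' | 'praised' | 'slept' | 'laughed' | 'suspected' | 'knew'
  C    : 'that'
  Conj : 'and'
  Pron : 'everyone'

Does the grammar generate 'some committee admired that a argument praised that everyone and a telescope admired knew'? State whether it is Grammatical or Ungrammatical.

Ungrammatical

A V word can never sit immediately before a V word in any string this grammar generates, so the substring 'admired knew' rules out a derivation.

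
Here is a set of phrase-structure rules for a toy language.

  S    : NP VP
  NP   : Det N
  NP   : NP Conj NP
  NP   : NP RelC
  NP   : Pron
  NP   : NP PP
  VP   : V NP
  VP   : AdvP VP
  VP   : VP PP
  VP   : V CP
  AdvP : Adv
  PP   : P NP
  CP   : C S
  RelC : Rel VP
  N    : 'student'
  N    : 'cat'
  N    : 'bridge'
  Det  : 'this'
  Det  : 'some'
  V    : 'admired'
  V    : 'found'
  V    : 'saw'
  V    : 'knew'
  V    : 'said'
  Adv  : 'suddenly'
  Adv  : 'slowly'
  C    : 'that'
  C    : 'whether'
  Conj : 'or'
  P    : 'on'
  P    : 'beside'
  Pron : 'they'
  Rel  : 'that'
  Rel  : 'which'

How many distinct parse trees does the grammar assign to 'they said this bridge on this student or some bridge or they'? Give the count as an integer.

Two of the 7 distinct bracketings:
[S [NP [Pron they]] [VP [V said] [NP [NP [NP [Det this] [N bridge]] [PP [P on] [NP [Det this] [N student]]]] [Conj or] [NP [NP [Det some] [N bridge]] [Conj or] [NP [Pron they]]]]]]
[S [NP [Pron they]] [VP [V said] [NP [NP [NP [NP [Det this] [N bridge]] [PP [P on] [NP [Det this] [N student]]]] [Conj or] [NP [Det some] [N bridge]]] [Conj or] [NP [Pron they]]]]]
The trees differ in how a recursive rule is bracketed over the same span.

7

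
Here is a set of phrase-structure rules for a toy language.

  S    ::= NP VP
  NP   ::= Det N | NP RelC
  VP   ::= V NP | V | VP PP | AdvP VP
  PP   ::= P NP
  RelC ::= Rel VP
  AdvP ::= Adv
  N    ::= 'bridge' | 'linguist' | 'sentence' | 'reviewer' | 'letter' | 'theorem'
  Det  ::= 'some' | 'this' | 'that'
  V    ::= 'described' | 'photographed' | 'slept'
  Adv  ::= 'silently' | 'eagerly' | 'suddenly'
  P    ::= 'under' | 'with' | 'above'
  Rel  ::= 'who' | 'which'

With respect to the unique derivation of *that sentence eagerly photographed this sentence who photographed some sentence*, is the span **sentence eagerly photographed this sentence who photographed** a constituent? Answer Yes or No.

[S [NP [Det that] [N sentence]] [VP [AdvP [Adv eagerly]] [VP [V photographed] [NP [NP [Det this] [N sentence]] [RelC [Rel who] [VP [V photographed] [NP [Det some] [N sentence]]]]]]]]
The smallest constituent containing 'sentence eagerly photographed this sentence who photographed' is the S spanning 'that sentence eagerly photographed this sentence who photographed some sentence'; no single node in the tree dominates exactly the given words.

No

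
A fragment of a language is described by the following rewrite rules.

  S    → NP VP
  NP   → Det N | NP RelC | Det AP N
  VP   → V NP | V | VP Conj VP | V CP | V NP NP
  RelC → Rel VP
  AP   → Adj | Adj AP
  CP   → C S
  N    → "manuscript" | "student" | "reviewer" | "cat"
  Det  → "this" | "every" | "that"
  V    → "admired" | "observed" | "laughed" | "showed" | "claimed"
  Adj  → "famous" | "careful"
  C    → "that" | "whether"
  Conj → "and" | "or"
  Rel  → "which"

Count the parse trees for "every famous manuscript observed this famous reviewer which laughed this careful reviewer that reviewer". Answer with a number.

The two bracketings:
[S [NP [Det every] [AP [Adj famous]] [N manuscript]] [VP [V observed] [NP [NP [Det this] [AP [Adj famous]] [N reviewer]] [RelC [Rel which] [VP [V laughed] [NP [Det this] [AP [Adj careful]] [N reviewer]] [NP [Det that] [N reviewer]]]]]]]
[S [NP [Det every] [AP [Adj famous]] [N manuscript]] [VP [V observed] [NP [NP [Det this] [AP [Adj famous]] [N reviewer]] [RelC [Rel which] [VP [V laughed] [NP [Det this] [AP [Adj careful]] [N reviewer]]]]] [NP [Det that] [N reviewer]]]]
The trees differ in how a recursive rule is bracketed over the same span.

2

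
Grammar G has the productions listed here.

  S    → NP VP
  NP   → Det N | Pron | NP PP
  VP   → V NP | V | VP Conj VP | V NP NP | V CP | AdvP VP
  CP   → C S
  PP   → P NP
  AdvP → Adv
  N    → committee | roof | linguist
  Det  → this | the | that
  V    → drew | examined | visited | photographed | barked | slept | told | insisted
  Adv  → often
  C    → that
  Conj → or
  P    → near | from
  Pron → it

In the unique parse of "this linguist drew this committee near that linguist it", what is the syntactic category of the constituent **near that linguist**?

PP

S
  NP
    Det: this
    N: linguist
  VP
    V: drew
    NP
      NP
        Det: this
        N: committee
      PP
        P: near
        NP
          Det: that
          N: linguist
    NP
      Pron: it
The span 'near that linguist' is the PP node built by PP → P NP.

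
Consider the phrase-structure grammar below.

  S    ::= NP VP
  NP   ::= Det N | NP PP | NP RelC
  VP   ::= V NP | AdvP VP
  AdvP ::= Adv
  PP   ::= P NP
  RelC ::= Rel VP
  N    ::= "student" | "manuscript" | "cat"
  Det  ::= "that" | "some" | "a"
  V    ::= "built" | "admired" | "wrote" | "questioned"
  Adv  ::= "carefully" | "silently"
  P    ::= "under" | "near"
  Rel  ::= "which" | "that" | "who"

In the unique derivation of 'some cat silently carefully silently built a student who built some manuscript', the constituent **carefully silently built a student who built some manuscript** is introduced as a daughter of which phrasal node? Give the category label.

S
  NP
    Det: some
    N: cat
  VP
    AdvP
      Adv: silently
    VP
      AdvP
        Adv: carefully
      VP
        AdvP
          Adv: silently
        VP
          V: built
          NP
            NP
              Det: a
              N: student
            RelC
              Rel: who
              VP
                V: built
                NP
                  Det: some
                  N: manuscript
The span 'carefully silently built a student who built some manuscript' is the VP node built by VP → AdvP VP.
Its mother is the VP built by VP → AdvP VP.

VP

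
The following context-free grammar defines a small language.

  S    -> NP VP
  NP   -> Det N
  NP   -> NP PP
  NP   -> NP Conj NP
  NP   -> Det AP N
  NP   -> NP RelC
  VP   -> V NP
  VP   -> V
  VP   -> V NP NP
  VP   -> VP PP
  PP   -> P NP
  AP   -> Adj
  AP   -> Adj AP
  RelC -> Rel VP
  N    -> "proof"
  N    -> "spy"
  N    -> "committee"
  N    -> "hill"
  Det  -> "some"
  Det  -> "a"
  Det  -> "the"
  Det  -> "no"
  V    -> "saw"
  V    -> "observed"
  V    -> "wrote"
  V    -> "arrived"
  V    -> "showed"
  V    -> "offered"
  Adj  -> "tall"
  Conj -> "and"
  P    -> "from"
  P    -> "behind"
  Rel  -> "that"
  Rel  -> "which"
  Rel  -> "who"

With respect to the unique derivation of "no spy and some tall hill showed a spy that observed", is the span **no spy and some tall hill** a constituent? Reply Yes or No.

Yes

[S [NP [NP [Det no] [N spy]] [Conj and] [NP [Det some] [AP [Adj tall]] [N hill]]] [VP [V showed] [NP [NP [Det a] [N spy]] [RelC [Rel that] [VP [V observed]]]]]]
The words 'no spy and some tall hill' are exhaustively dominated by a single NP node (built by NP → NP Conj NP), so they form a constituent.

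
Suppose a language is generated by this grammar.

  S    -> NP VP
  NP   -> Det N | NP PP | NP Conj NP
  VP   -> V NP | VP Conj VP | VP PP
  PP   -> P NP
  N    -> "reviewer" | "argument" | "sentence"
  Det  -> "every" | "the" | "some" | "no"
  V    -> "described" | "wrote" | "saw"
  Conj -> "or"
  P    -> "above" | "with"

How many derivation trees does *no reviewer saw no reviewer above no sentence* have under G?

2

The two bracketings:
[S [NP [Det no] [N reviewer]] [VP [V saw] [NP [NP [Det no] [N reviewer]] [PP [P above] [NP [Det no] [N sentence]]]]]]
[S [NP [Det no] [N reviewer]] [VP [VP [V saw] [NP [Det no] [N reviewer]]] [PP [P above] [NP [Det no] [N sentence]]]]]
The difference turns on whether NP → NP PP is used at the relevant span, versus an alternative expansion of NP.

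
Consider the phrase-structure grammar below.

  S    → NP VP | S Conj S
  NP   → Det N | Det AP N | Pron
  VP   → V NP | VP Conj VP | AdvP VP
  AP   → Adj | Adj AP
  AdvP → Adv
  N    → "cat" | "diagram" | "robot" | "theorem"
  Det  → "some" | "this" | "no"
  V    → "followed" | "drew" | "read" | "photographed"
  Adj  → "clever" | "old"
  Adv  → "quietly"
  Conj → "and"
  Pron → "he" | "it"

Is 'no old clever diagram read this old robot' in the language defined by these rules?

Grammatical

[S [NP [Det no] [AP [Adj old] [AP [Adj clever]]] [N diagram]] [VP [V read] [NP [Det this] [AP [Adj old]] [N robot]]]]
Each bracket corresponds to one application of a listed rule, so the string is derivable from S.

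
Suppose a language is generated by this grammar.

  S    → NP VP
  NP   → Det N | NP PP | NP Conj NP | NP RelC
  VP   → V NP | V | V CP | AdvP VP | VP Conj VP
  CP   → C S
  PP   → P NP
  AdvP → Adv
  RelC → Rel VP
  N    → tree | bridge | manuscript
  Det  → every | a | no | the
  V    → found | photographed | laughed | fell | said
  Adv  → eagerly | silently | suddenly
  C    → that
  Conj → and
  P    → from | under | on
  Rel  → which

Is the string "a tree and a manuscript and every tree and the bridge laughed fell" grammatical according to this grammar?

Ungrammatical

For S → NP VP, every NP-prefix leaves a non-VP remainder: after 'a tree' the remainder is not a VP; after 'a tree and a manuscript' the remainder is not a VP; after 'a tree and a manuscript and every tree' the remainder is not a VP (and 1 more).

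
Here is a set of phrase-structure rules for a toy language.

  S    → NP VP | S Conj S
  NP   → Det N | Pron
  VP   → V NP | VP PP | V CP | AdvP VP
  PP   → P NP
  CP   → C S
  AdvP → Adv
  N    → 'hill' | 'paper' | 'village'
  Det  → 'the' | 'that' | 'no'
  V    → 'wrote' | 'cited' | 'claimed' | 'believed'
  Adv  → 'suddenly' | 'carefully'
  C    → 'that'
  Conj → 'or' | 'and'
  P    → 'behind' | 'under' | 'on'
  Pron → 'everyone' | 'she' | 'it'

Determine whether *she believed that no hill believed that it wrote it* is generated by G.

Grammatical

S
  NP
    Pron: she
  VP
    V: believed
    CP
      C: that
      S
        NP
          Det: no
          N: hill
        VP
          V: believed
          CP
            C: that
            S
              NP
                Pron: it
              VP
                V: wrote
                NP
                  Pron: it
The bracketing above is licensed at every node by one of the given productions, with S at the root.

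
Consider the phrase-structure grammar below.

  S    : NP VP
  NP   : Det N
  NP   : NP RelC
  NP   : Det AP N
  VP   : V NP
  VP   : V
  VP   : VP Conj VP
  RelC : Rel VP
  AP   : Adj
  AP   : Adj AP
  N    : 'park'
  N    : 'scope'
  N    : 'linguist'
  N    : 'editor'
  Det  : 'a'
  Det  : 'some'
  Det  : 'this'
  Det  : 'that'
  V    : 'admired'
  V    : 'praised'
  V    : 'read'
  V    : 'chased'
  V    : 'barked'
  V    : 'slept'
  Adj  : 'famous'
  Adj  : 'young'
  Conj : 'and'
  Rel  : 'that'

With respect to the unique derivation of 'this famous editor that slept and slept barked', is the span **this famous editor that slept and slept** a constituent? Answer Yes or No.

[S [NP [NP [Det this] [AP [Adj famous]] [N editor]] [RelC [Rel that] [VP [VP [V slept]] [Conj and] [VP [V slept]]]]] [VP [V barked]]]
The words 'this famous editor that slept and slept' are exhaustively dominated by a single NP node (built by NP → NP RelC), so they form a constituent.

Yes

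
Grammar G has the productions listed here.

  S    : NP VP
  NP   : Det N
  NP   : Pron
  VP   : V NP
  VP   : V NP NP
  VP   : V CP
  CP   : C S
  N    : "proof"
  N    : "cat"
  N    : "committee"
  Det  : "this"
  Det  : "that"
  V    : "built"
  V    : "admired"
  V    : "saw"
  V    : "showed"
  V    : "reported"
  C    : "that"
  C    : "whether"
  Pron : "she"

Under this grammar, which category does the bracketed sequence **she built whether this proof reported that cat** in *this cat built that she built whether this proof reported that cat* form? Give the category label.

S
  NP
    Det: this
    N: cat
  VP
    V: built
    CP
      C: that
      S
        NP
          Pron: she
        VP
          V: built
          CP
            C: whether
            S
              NP
                Det: this
                N: proof
              VP
                V: reported
                NP
                  Det: that
                  N: cat
The span 'she built whether this proof reported that cat' is the S node built by S → NP VP.

S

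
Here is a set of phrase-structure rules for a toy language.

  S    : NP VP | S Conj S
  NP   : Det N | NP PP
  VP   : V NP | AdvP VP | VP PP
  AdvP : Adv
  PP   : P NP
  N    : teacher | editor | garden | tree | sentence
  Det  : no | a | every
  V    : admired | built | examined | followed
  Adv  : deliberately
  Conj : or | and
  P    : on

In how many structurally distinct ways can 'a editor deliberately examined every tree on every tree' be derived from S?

3

Two of the 3 distinct bracketings:
[S [NP [Det a] [N editor]] [VP [AdvP [Adv deliberately]] [VP [V examined] [NP [NP [Det every] [N tree]] [PP [P on] [NP [Det every] [N tree]]]]]]]
[S [NP [Det a] [N editor]] [VP [AdvP [Adv deliberately]] [VP [VP [V examined] [NP [Det every] [N tree]]] [PP [P on] [NP [Det every] [N tree]]]]]]
The difference turns on whether NP → NP PP is used at the relevant span, versus an alternative expansion of NP.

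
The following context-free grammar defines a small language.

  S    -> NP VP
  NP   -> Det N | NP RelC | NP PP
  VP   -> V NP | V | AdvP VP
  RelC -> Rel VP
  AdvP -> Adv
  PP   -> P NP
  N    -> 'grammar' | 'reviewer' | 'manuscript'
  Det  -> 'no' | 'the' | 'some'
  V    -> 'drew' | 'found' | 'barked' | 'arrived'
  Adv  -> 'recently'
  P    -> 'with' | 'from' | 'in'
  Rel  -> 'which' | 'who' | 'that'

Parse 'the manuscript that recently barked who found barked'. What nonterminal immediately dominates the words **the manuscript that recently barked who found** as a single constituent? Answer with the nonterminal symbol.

S
  NP
    NP
      NP
        Det: the
        N: manuscript
      RelC
        Rel: that
        VP
          AdvP
            Adv: recently
          VP
            V: barked
    RelC
      Rel: who
      VP
        V: found
  VP
    V: barked
The span 'the manuscript that recently barked who found' is the NP node built by NP → NP RelC.

NP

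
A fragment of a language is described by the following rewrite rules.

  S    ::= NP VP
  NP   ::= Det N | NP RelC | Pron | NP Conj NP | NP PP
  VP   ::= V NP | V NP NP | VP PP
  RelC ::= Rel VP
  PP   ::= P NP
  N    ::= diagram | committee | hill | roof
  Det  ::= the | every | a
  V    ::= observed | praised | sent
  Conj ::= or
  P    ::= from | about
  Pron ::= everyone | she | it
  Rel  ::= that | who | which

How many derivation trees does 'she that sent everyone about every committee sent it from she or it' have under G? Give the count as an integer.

9

Two of the 9 distinct bracketings:
[S [NP [NP [Pron she]] [RelC [Rel that] [VP [V sent] [NP [NP [Pron everyone]] [PP [P about] [NP [Det every] [N committee]]]]]]] [VP [V sent] [NP [NP [NP [Pron it]] [PP [P from] [NP [Pron she]]]] [Conj or] [NP [Pron it]]]]]
[S [NP [NP [Pron she]] [RelC [Rel that] [VP [V sent] [NP [NP [Pron everyone]] [PP [P about] [NP [Det every] [N committee]]]]]]] [VP [V sent] [NP [NP [Pron it]] [PP [P from] [NP [NP [Pron she]] [Conj or] [NP [Pron it]]]]]]]
The trees differ in how a recursive rule is bracketed over the same span.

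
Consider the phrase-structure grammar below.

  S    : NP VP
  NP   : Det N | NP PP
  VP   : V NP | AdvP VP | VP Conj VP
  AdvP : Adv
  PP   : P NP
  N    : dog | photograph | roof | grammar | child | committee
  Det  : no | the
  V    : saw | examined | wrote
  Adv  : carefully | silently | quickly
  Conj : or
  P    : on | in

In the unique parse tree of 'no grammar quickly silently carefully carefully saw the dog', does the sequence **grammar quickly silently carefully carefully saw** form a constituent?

No

[S [NP [Det no] [N grammar]] [VP [AdvP [Adv quickly]] [VP [AdvP [Adv silently]] [VP [AdvP [Adv carefully]] [VP [AdvP [Adv carefully]] [VP [V saw] [NP [Det the] [N dog]]]]]]]]
The smallest constituent containing 'grammar quickly silently carefully carefully saw' is the S spanning 'no grammar quickly silently carefully carefully saw the dog'; no single node in the tree dominates exactly the given words.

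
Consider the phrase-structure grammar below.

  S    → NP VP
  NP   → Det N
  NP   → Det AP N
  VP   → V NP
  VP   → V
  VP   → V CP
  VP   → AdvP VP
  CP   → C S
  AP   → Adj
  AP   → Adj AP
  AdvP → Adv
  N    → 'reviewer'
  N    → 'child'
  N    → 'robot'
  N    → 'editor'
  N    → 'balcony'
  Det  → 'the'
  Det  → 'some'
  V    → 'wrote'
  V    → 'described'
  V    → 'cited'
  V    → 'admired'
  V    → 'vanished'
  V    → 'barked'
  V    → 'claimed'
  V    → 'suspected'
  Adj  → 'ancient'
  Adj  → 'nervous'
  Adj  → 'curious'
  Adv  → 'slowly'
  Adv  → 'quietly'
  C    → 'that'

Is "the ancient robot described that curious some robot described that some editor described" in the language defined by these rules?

Ungrammatical

A C word can never sit immediately before an Adj word in any string this grammar generates, so the substring 'that curious' rules out a derivation.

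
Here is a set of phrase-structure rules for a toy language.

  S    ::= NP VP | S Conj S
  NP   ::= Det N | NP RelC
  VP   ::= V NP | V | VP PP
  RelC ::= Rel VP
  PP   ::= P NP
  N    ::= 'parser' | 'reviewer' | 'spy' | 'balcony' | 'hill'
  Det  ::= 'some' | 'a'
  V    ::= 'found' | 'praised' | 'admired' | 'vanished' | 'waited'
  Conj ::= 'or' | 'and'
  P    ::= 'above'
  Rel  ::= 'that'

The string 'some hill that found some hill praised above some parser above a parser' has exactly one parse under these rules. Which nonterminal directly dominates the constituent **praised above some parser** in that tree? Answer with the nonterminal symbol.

VP

[S [NP [NP [Det some] [N hill]] [RelC [Rel that] [VP [V found] [NP [Det some] [N hill]]]]] [VP [VP [VP [V praised]] [PP [P above] [NP [Det some] [N parser]]]] [PP [P above] [NP [Det a] [N parser]]]]]
The span 'praised above some parser' is the VP node built by VP → VP PP.
Its mother is the VP built by VP → VP PP.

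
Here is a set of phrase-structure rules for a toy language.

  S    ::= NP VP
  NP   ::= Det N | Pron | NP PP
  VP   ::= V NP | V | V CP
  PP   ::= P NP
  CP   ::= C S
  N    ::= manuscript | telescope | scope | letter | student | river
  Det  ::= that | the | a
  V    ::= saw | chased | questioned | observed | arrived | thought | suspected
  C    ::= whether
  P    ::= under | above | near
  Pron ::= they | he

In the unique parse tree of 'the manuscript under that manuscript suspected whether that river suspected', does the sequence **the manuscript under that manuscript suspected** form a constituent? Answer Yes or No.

No

[S [NP [NP [Det the] [N manuscript]] [PP [P under] [NP [Det that] [N manuscript]]]] [VP [V suspected] [CP [C whether] [S [NP [Det that] [N river]] [VP [V suspected]]]]]]
The smallest constituent containing 'the manuscript under that manuscript suspected' is the S spanning 'the manuscript under that manuscript suspected whether that river suspected'; no single node in the tree dominates exactly the given words.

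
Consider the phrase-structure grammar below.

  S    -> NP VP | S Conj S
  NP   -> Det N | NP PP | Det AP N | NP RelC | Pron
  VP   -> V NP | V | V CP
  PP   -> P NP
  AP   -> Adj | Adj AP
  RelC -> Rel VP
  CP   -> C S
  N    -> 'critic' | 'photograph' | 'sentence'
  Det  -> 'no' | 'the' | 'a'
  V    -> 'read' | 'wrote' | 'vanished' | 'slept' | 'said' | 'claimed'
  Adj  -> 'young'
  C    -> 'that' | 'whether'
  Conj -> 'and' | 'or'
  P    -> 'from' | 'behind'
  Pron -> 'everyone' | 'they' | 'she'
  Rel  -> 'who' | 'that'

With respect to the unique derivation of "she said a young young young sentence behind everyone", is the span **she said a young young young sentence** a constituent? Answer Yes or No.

No

[S [NP [Pron she]] [VP [V said] [NP [NP [Det a] [AP [Adj young] [AP [Adj young] [AP [Adj young]]]] [N sentence]] [PP [P behind] [NP [Pron everyone]]]]]]
The smallest constituent containing 'she said a young young young sentence' is the S spanning 'she said a young young young sentence behind everyone'; no single node in the tree dominates exactly the given words.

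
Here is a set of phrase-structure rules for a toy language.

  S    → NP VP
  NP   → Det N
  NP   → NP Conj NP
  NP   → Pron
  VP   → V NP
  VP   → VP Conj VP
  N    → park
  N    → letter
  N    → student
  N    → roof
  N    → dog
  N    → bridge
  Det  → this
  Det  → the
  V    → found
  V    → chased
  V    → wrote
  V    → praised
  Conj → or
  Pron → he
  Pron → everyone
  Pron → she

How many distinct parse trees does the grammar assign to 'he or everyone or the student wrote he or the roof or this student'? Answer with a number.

4

Two of the 4 distinct bracketings:
[S [NP [NP [Pron he]] [Conj or] [NP [NP [Pron everyone]] [Conj or] [NP [Det the] [N student]]]] [VP [V wrote] [NP [NP [Pron he]] [Conj or] [NP [NP [Det the] [N roof]] [Conj or] [NP [Det this] [N student]]]]]]
[S [NP [NP [Pron he]] [Conj or] [NP [NP [Pron everyone]] [Conj or] [NP [Det the] [N student]]]] [VP [V wrote] [NP [NP [NP [Pron he]] [Conj or] [NP [Det the] [N roof]]] [Conj or] [NP [Det this] [N student]]]]]
The trees differ in how a recursive rule is bracketed over the same span.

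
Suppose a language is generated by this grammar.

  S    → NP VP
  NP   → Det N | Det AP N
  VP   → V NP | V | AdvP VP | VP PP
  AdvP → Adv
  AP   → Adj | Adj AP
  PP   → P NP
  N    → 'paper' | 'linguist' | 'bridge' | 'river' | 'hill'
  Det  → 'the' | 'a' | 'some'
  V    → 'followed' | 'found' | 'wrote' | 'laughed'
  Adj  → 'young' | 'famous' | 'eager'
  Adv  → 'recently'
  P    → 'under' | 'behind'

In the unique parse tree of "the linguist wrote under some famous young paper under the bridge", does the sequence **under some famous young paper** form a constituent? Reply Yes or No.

[S [NP [Det the] [N linguist]] [VP [VP [VP [V wrote]] [PP [P under] [NP [Det some] [AP [Adj famous] [AP [Adj young]]] [N paper]]]] [PP [P under] [NP [Det the] [N bridge]]]]]
The words 'under some famous young paper' are exhaustively dominated by a single PP node (built by PP → P NP), so they form a constituent.

Yes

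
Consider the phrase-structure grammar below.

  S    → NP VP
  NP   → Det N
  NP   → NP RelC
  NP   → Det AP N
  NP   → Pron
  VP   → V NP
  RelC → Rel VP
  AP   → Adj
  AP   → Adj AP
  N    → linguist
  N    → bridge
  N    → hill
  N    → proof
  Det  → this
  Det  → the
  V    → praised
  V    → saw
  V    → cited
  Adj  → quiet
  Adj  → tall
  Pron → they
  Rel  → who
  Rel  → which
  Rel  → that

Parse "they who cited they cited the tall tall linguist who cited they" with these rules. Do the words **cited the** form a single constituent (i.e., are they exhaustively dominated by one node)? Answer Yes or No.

No

[S [NP [NP [Pron they]] [RelC [Rel who] [VP [V cited] [NP [Pron they]]]]] [VP [V cited] [NP [NP [Det the] [AP [Adj tall] [AP [Adj tall]]] [N linguist]] [RelC [Rel who] [VP [V cited] [NP [Pron they]]]]]]]
The smallest constituent containing 'cited the' is the VP spanning 'cited the tall tall linguist who cited they'; no single node in the tree dominates exactly the given words.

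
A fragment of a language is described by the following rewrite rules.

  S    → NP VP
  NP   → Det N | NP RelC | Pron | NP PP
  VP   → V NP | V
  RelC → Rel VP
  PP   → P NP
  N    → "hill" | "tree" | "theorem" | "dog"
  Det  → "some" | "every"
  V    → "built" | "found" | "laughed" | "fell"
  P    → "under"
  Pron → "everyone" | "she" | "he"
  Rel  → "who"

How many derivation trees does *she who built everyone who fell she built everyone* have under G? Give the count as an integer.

2

The two bracketings:
[S [NP [NP [Pron she]] [RelC [Rel who] [VP [V built] [NP [NP [Pron everyone]] [RelC [Rel who] [VP [V fell] [NP [Pron she]]]]]]]] [VP [V built] [NP [Pron everyone]]]]
[S [NP [NP [NP [Pron she]] [RelC [Rel who] [VP [V built] [NP [Pron everyone]]]]] [RelC [Rel who] [VP [V fell] [NP [Pron she]]]]] [VP [V built] [NP [Pron everyone]]]]
The trees differ in how a recursive rule is bracketed over the same span.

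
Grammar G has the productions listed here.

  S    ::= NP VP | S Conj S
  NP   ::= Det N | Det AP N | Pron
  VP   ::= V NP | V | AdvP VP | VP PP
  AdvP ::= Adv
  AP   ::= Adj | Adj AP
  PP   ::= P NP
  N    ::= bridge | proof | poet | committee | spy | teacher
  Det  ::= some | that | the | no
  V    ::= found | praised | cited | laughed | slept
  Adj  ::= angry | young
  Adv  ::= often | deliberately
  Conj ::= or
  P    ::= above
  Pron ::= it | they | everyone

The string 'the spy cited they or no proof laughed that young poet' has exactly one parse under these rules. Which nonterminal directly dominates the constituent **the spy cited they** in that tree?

S
  S
    NP
      Det: the
      N: spy
    VP
      V: cited
      NP
        Pron: they
  Conj: or
  S
    NP
      Det: no
      N: proof
    VP
      V: laughed
      NP
        Det: that
        AP
          Adj: young
        N: poet
The span 'the spy cited they' is the S node built by S → NP VP.
Its mother is the S built by S → S Conj S.

S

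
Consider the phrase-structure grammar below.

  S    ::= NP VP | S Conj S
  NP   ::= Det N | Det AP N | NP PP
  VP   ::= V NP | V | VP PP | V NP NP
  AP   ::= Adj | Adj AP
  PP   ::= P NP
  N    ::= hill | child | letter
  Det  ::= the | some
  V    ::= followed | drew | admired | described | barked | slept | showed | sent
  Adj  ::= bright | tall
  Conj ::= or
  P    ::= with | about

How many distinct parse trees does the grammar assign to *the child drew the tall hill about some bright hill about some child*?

5

Two of the 5 distinct bracketings:
[S [NP [Det the] [N child]] [VP [V drew] [NP [NP [Det the] [AP [Adj tall]] [N hill]] [PP [P about] [NP [NP [Det some] [AP [Adj bright]] [N hill]] [PP [P about] [NP [Det some] [N child]]]]]]]]
[S [NP [Det the] [N child]] [VP [V drew] [NP [NP [NP [Det the] [AP [Adj tall]] [N hill]] [PP [P about] [NP [Det some] [AP [Adj bright]] [N hill]]]] [PP [P about] [NP [Det some] [N child]]]]]]
The trees differ in how a recursive rule is bracketed over the same span.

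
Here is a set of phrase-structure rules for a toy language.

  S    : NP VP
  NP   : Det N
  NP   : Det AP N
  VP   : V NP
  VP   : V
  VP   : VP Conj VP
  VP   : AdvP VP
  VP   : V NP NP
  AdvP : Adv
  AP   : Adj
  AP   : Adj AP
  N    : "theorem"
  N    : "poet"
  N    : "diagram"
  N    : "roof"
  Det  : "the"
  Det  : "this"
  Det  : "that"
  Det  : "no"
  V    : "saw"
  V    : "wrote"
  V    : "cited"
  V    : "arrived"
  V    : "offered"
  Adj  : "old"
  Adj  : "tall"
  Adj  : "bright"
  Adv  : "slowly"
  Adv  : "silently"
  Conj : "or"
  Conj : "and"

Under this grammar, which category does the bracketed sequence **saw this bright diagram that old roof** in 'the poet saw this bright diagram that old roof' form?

VP

[S [NP [Det the] [N poet]] [VP [V saw] [NP [Det this] [AP [Adj bright]] [N diagram]] [NP [Det that] [AP [Adj old]] [N roof]]]]
The span 'saw this bright diagram that old roof' is the VP node built by VP → V NP NP.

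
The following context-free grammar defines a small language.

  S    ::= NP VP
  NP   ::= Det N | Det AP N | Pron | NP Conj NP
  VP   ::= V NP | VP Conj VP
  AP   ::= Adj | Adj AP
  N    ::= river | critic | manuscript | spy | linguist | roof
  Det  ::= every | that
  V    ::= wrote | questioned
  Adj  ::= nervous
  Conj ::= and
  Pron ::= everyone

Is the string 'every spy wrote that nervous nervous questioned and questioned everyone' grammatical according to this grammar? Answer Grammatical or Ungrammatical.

Ungrammatical

An Adj word can never sit immediately before a V word in any string this grammar generates, so the substring 'nervous questioned' rules out a derivation.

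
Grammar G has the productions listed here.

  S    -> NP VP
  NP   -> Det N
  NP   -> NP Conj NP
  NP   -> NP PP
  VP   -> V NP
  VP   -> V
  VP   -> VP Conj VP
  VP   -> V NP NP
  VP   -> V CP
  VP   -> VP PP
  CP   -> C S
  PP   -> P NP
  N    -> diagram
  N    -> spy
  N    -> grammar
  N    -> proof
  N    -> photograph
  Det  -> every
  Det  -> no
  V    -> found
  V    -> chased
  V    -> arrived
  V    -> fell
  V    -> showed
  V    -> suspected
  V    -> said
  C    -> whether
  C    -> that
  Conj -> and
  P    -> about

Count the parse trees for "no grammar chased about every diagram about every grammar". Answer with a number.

2

The two bracketings:
[S [NP [Det no] [N grammar]] [VP [VP [V chased]] [PP [P about] [NP [NP [Det every] [N diagram]] [PP [P about] [NP [Det every] [N grammar]]]]]]]
[S [NP [Det no] [N grammar]] [VP [VP [VP [V chased]] [PP [P about] [NP [Det every] [N diagram]]]] [PP [P about] [NP [Det every] [N grammar]]]]]
The difference turns on whether NP → NP PP is used at the relevant span, versus an alternative expansion of NP.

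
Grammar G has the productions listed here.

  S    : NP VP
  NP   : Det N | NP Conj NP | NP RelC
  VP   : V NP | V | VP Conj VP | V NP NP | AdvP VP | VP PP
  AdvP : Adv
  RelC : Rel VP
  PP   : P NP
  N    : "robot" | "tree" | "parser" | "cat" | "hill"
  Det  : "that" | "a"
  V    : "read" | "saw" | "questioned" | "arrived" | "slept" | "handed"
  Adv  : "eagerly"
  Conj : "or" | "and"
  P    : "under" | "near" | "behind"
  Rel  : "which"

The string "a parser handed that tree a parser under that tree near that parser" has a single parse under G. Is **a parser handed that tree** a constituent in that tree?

No

[S [NP [Det a] [N parser]] [VP [VP [VP [V handed] [NP [Det that] [N tree]] [NP [Det a] [N parser]]] [PP [P under] [NP [Det that] [N tree]]]] [PP [P near] [NP [Det that] [N parser]]]]]
The smallest constituent containing 'a parser handed that tree' is the S spanning 'a parser handed that tree a parser under that tree near that parser'; no single node in the tree dominates exactly the given words.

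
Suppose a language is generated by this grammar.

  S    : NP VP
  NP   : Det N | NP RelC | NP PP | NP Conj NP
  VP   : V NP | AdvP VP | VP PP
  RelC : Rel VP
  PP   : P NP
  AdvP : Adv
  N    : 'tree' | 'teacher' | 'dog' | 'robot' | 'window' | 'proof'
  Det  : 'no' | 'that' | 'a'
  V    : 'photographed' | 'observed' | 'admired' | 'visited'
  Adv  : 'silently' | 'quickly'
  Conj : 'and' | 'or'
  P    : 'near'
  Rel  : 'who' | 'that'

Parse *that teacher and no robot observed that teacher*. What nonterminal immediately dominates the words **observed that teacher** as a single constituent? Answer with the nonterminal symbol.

S
  NP
    NP
      Det: that
      N: teacher
    Conj: and
    NP
      Det: no
      N: robot
  VP
    V: observed
    NP
      Det: that
      N: teacher
The span 'observed that teacher' is the VP node built by VP → V NP.

VP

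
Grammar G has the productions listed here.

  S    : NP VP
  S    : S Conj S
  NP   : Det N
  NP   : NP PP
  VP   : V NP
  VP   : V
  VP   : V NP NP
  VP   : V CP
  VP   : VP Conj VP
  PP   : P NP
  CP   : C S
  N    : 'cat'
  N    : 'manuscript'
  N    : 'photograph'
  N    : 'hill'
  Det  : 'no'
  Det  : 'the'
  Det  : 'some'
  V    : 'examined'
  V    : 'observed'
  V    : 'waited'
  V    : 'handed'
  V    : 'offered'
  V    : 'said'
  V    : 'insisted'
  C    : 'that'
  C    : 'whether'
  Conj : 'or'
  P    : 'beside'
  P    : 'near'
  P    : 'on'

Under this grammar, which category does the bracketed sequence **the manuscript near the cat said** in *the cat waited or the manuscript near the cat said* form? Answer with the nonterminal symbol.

S

S
  S
    NP
      Det: the
      N: cat
    VP
      V: waited
  Conj: or
  S
    NP
      NP
        Det: the
        N: manuscript
      PP
        P: near
        NP
          Det: the
          N: cat
    VP
      V: said
The span 'the manuscript near the cat said' is the S node built by S → NP VP.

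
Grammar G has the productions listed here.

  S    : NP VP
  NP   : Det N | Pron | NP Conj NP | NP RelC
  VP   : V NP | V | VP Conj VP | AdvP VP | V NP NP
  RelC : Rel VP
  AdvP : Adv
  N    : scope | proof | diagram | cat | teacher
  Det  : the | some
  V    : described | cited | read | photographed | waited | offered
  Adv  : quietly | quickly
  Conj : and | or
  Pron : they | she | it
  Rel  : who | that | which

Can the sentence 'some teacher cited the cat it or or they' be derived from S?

Ungrammatical

A Conj word can never sit immediately before a Conj word in any string this grammar generates, so the substring 'or or' rules out a derivation.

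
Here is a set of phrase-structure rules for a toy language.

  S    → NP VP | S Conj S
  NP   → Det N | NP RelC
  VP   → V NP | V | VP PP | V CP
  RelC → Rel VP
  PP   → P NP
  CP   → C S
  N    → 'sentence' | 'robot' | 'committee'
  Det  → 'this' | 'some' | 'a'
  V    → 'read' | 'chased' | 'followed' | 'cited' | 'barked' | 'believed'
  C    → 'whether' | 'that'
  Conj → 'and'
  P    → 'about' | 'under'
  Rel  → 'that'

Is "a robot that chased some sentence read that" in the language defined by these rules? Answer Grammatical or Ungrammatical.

Ungrammatical

For S → NP VP, every NP-prefix leaves a non-VP remainder: after 'a robot' the remainder is not a VP; after 'a robot that chased' the remainder is not a VP; after 'a robot that chased some sentence' the remainder is not a VP. The alternative S rule S → S Conj S likewise has no satisfying split.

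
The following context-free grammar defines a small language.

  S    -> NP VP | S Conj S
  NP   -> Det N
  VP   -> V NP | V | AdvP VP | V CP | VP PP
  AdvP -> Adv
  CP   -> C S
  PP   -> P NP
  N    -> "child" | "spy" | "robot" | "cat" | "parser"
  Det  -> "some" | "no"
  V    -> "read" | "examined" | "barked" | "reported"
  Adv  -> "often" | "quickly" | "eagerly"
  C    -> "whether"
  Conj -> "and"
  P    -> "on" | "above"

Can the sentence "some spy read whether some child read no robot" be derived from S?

Grammatical

[S [NP [Det some] [N spy]] [VP [V read] [CP [C whether] [S [NP [Det some] [N child]] [VP [V read] [NP [Det no] [N robot]]]]]]]
The bracketing above is licensed at every node by one of the given productions, with S at the root.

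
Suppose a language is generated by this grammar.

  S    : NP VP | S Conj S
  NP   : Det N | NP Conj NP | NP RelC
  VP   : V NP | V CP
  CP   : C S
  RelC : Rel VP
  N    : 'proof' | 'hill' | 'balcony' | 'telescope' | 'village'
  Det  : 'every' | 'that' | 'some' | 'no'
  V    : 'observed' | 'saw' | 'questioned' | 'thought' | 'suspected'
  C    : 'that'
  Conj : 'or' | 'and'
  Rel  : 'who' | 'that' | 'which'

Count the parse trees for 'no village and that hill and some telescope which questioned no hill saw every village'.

5

Two of the 5 distinct bracketings:
[S [NP [NP [Det no] [N village]] [Conj and] [NP [NP [Det that] [N hill]] [Conj and] [NP [NP [Det some] [N telescope]] [RelC [Rel which] [VP [V questioned] [NP [Det no] [N hill]]]]]]] [VP [V saw] [NP [Det every] [N village]]]]
[S [NP [NP [Det no] [N village]] [Conj and] [NP [NP [NP [Det that] [N hill]] [Conj and] [NP [Det some] [N telescope]]] [RelC [Rel which] [VP [V questioned] [NP [Det no] [N hill]]]]]] [VP [V saw] [NP [Det every] [N village]]]]
The trees differ in how a recursive rule is bracketed over the same span.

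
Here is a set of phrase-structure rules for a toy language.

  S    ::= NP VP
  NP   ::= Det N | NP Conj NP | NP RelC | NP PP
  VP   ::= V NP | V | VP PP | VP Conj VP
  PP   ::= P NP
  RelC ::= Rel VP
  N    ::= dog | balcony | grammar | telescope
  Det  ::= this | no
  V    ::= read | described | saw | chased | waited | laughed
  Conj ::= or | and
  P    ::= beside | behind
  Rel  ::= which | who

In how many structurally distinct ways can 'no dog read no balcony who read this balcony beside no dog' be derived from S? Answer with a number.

Two of the 4 distinct bracketings:
[S [NP [Det no] [N dog]] [VP [V read] [NP [NP [Det no] [N balcony]] [RelC [Rel who] [VP [V read] [NP [NP [Det this] [N balcony]] [PP [P beside] [NP [Det no] [N dog]]]]]]]]]
[S [NP [Det no] [N dog]] [VP [V read] [NP [NP [Det no] [N balcony]] [RelC [Rel who] [VP [VP [V read] [NP [Det this] [N balcony]]] [PP [P beside] [NP [Det no] [N dog]]]]]]]]
The difference turns on whether NP → NP PP is used at the relevant span, versus an alternative expansion of NP.

4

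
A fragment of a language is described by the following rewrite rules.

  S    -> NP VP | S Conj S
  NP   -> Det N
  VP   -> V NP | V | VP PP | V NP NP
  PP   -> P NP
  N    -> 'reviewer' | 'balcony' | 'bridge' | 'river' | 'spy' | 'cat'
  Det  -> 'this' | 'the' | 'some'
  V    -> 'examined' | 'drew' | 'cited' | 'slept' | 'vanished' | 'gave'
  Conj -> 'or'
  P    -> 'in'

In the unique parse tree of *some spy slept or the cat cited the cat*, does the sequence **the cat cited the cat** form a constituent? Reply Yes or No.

[S [S [NP [Det some] [N spy]] [VP [V slept]]] [Conj or] [S [NP [Det the] [N cat]] [VP [V cited] [NP [Det the] [N cat]]]]]
The words 'the cat cited the cat' are exhaustively dominated by a single S node (built by S → NP VP), so they form a constituent.

Yes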